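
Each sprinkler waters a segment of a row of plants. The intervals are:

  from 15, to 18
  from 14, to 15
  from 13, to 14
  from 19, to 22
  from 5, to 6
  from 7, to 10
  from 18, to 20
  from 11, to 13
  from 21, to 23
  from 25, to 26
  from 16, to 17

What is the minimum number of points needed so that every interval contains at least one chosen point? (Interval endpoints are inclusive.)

Process intervals by earliest right end; each time one isn't hit yet, stab at its right endpoint.
By right end: [5,6]  [7,10]  [11,13]  [13,14]  [14,15]  [16,17]  [15,18]  [18,20]  [19,22]  [21,23]  [25,26]
[5,6] uncovered → point at 6; [7,10] uncovered → point at 10; [11,13] uncovered → point at 13; [14,15] uncovered → point at 15; [16,17] uncovered → point at 17; [18,20] uncovered → point at 20; [21,23] uncovered → point at 23; [25,26] uncovered → point at 26.
Points: 6, 10, 13, 15, 17, 20, 23, 26 (8 total).

8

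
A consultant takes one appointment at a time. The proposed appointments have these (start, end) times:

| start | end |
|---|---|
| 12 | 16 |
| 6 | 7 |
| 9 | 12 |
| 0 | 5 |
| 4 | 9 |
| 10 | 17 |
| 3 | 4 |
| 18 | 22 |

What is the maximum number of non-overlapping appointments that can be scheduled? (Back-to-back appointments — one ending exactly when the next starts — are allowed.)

5

Sorted by end: (3,4)  (0,5)  (6,7)  (4,9)  (9,12)  (12,16)  (10,17)  (18,22)
take (3,4); skip (0,5); take (6,7); take (9,12); take (12,16); take (18,22).
Selected 5 appointments.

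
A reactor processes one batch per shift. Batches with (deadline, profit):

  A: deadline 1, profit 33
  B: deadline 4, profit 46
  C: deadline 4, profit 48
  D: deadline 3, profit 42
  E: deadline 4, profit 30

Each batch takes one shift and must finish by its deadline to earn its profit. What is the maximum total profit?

Sort by profit descending; place each in the latest free slot ≤ its deadline.
Profit order: C=48 B=46 D=42 A=33 E=30
Assign: C→slot 4, B→slot 3, D→slot 2, A→slot 1, E skipped.
Slots: [1:A] [2:D] [3:B] [4:C]
Profit = 33 + 42 + 46 + 48 = 169

169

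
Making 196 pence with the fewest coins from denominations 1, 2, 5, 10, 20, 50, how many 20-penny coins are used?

196 = 3×50 + 2×20 + 1×5 + 1×1
Count of 20: 2

2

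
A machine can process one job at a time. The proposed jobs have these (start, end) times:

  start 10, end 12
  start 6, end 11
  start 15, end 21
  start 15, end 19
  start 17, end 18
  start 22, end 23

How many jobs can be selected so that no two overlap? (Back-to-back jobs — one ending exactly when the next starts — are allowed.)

3

Greedy by earliest finish: after sorting by end time, pick each interval compatible with the last pick.
Sorted by end: (6,11)  (10,12)  (17,18)  (15,19)  (15,21)  (22,23)
take (6,11); take (17,18); take (22,23).
Selected 3 jobs.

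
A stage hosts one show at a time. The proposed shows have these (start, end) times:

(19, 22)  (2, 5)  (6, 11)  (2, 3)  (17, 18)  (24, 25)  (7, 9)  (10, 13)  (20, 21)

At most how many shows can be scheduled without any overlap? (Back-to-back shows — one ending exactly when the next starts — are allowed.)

Sorted by end: (2,3)  (2,5)  (7,9)  (6,11)  (10,13)  (17,18)  (20,21)  (19,22)  (24,25)
take (2,3); take (7,9); skip (6,11); take (10,13); take (17,18); take (20,21); skip (19,22); take (24,25).
Selected 6 shows.

6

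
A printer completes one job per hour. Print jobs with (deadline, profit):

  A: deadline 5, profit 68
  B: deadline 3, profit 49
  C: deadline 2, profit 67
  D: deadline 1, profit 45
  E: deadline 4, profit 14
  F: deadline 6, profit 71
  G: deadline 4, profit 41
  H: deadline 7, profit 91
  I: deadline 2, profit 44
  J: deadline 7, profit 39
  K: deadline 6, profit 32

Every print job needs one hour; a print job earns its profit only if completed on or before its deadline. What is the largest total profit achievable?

432

Profit order: H=91 F=71 A=68 C=67 B=49 D=45 I=44 G=41 J=39 K=32 E=14
Assign: H→slot 7, F→slot 6, A→slot 5, C→slot 2, B→slot 3, D→slot 1, I skipped, G→slot 4, J skipped, K skipped, E skipped.
Slots: [1:D] [2:C] [3:B] [4:G] [5:A] [6:F] [7:H]
Profit = 45 + 67 + 49 + 41 + 68 + 71 + 91 = 432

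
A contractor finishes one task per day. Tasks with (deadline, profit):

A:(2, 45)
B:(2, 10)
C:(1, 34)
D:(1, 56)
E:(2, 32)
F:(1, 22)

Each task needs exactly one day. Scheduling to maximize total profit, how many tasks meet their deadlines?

2

By profit: D(d1,56), A(d2,45), C(d1,34), E(d2,32), F(d1,22), B(d2,10)
D→slot 1; A→slot 2; C skipped; E skipped; F skipped; B skipped.
2 of 6 scheduled.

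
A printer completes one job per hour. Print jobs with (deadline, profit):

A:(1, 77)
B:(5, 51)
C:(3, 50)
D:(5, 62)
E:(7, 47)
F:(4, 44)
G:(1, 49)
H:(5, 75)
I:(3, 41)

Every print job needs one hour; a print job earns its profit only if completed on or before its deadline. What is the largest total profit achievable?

362

Take jobs in profit order; each goes to the latest open slot no later than its deadline.
By profit: A(d1,77), H(d5,75), D(d5,62), B(d5,51), C(d3,50), G(d1,49), E(d7,47), F(d4,44), I(d3,41)
A→slot 1; H→slot 5; D→slot 4; B→slot 3; C→slot 2; G skipped; E→slot 7; F skipped; I skipped.
Profit = 77 + 50 + 51 + 62 + 75 + 47 = 362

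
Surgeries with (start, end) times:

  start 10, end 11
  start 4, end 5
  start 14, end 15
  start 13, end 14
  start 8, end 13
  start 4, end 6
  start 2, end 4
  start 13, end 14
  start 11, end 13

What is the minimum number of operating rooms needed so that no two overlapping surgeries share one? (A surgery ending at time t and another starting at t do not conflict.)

Events (time:±→running): 2:+→1 4:-→0 4:+→1 4:+→2 … peak 2.

2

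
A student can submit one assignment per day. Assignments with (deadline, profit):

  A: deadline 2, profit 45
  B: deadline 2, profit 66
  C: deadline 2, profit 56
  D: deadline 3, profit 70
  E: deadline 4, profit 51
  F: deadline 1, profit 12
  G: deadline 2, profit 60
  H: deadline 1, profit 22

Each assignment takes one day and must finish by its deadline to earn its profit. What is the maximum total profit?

247

Take jobs in profit order; each goes to the latest open slot no later than its deadline.
By profit: D(d3,70), B(d2,66), G(d2,60), C(d2,56), E(d4,51), A(d2,45), H(d1,22), F(d1,12)
D→slot 3; B→slot 2; G→slot 1; C skipped; E→slot 4; A skipped; H skipped; F skipped.
Profit = 60 + 66 + 70 + 51 = 247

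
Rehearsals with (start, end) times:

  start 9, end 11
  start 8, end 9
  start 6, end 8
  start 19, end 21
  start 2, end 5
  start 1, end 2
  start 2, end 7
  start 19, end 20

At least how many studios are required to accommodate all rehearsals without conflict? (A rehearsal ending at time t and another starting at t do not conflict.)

2

starts: [1, 2, 2, 6, 8, 9, 19, 19]
ends:   [2, 5, 7, 8, 9, 11, 20, 21]
s1→1 e2→0 s2→1 s2→2  — peak 2.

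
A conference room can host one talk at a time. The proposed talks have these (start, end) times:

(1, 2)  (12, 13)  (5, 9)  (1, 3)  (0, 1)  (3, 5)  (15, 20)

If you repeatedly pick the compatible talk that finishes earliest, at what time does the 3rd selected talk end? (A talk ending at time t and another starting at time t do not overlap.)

Sorted by end: (0,1)  (1,2)  (1,3)  (3,5)  (5,9)  (12,13)  (15,20)
take (0,1); take (1,2); take (3,5); take (5,9); take (12,13); take (15,20).
Selected: (0,1) (1,2) (3,5) (5,9) (12,13) (15,20)

5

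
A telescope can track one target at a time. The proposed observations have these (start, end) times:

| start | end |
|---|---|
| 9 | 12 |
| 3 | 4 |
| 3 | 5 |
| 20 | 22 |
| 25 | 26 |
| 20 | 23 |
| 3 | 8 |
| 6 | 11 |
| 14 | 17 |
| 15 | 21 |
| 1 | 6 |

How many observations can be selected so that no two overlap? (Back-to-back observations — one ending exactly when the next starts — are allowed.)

Greedy by earliest finish: after sorting by end time, pick each interval compatible with the last pick.
Sorted by end: (3,4)  (3,5)  (1,6)  (3,8)  (6,11)  (9,12)  (14,17)  (15,21)  (20,22)  (20,23)  (25,26)
take (3,4); take (6,11); take (14,17); take (20,22); take (25,26).
Selected 5 observations.

5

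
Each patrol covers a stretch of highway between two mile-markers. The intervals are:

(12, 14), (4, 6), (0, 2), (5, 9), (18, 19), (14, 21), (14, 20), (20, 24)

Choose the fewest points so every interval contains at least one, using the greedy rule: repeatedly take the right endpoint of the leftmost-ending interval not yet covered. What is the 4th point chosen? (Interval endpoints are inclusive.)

By right end: [0,2]  [4,6]  [5,9]  [12,14]  [18,19]  [14,20]  [14,21]  [20,24]
[0,2] uncovered → point at 2; [4,6] uncovered → point at 6; [12,14] uncovered → point at 14; [18,19] uncovered → point at 19; [20,24] uncovered → point at 24.
Points: 2, 6, 14, 19, 24 (5 total).

19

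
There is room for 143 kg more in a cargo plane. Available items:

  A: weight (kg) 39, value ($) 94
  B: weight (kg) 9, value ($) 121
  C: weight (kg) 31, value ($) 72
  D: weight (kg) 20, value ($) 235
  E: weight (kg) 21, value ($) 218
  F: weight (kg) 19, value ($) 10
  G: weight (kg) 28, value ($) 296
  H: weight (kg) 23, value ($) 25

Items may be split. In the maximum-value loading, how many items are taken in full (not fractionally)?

5

Greedy by value/weight ratio, highest first.
Order: B (121/9=13.44) > D (235/20=11.75) > G (296/28=10.57) > E (218/21=10.38) > A (94/39=2.41) > C (72/31=2.32) > H (25/23=1.09) > F (10/19=0.53)
Fill: take B (9 @ 121) → take D (20 @ 235) → take G (28 @ 296) → take E (21 @ 218) → take A (39 @ 94) → take 26/31 of C → 60.39; 143/143 used.
5 item(s) taken whole; one partial (take 26/31 of C).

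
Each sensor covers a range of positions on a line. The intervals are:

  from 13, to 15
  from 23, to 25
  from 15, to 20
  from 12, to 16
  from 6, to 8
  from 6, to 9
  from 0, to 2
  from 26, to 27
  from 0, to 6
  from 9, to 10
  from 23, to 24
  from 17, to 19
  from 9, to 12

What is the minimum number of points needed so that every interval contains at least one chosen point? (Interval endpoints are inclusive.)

Sort by right endpoint; whenever an interval is uncovered, place a point at its right end.
By right end: [0,2]  [0,6]  [6,8]  [6,9]  [9,10]  [9,12]  [13,15]  [12,16]  [17,19]  [15,20]  [23,24]  [23,25]  [26,27]
[0,2] uncovered → point at 2; [6,8] uncovered → point at 8; [9,10] uncovered → point at 10; [13,15] uncovered → point at 15; [17,19] uncovered → point at 19; [23,24] uncovered → point at 24; [26,27] uncovered → point at 27.
Points: 2, 8, 10, 15, 19, 24, 27 (7 total).

7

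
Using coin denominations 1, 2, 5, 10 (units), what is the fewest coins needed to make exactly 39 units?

6

Use the largest denomination that fits, subtract, and repeat.
39 = 3×10 + 1×5 + 2×2
Total coins = 3 + 1 + 2 = 6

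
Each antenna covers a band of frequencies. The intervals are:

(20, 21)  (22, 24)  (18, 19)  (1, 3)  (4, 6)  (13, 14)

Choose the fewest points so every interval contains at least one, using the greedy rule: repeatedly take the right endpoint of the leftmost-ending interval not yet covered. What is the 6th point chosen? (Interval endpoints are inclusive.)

24

Process intervals by earliest right end; each time one isn't hit yet, stab at its right endpoint.
Sorted: [1,3] [4,6] [13,14] [18,19] [20,21] [22,24]
{[1,3]} hit by 3; {[4,6]} hit by 6; {[13,14]} hit by 14; {[18,19]} hit by 19; {[20,21]} hit by 21; {[22,24]} hit by 24.
Points: 3, 6, 14, 19, 21, 24 (6 total).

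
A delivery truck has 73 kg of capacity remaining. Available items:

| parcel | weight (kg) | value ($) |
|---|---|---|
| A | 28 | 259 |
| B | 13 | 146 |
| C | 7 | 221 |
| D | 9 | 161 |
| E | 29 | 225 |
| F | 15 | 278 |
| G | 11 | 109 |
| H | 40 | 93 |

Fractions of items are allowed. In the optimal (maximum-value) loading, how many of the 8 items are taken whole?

Greedy by value/weight ratio, highest first.
Ratios (sorted): C 31.57, F 18.53, D 17.89, B 11.23, G 9.91, A 9.25, E 7.76, H 2.33
take C (7 @ 221); take F (15 @ 278); take D (9 @ 161); take B (13 @ 146); take G (11 @ 109); take 18/28 of A → 166.50. Capacity used 73/73.
5 item(s) taken whole; one partial (take 18/28 of A).

5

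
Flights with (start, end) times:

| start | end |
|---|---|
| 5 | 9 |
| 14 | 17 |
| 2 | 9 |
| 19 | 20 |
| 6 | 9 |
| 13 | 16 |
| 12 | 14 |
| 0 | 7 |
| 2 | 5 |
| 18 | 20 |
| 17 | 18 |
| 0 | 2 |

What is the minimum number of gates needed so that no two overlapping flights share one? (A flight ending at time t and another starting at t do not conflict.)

4

Events (time:±→running): 0:+→1 0:+→2 2:-→1 2:+→2 2:+→3 5:-→2 5:+→3 6:+→4 … peak 4.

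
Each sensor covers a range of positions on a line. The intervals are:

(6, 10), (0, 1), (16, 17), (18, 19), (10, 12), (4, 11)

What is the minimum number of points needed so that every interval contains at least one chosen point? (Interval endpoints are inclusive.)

By right end: [0,1]  [6,10]  [4,11]  [10,12]  [16,17]  [18,19]
[0,1] uncovered → point at 1; [6,10] uncovered → point at 10; [16,17] uncovered → point at 17; [18,19] uncovered → point at 19.
Points: 1, 10, 17, 19 (4 total).

4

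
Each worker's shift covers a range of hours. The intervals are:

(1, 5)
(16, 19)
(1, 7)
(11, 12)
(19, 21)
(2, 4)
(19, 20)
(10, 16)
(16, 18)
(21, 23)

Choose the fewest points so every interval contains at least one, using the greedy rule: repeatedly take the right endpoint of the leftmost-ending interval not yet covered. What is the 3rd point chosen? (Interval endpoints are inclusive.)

18

By right end: [2,4]  [1,5]  [1,7]  [11,12]  [10,16]  [16,18]  [16,19]  [19,20]  [19,21]  [21,23]
[2,4] uncovered → point at 4; [11,12] uncovered → point at 12; [16,18] uncovered → point at 18; [19,20] uncovered → point at 20; [21,23] uncovered → point at 23.
Points: 4, 12, 18, 20, 23 (5 total).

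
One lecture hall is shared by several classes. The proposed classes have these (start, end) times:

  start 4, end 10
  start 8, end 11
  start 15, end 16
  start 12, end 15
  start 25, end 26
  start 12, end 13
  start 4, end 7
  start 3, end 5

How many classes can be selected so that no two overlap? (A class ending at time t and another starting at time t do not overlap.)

5

Order by finish time; keep every interval that doesn't clash with the previous kept one.
Sorted by end: (3,5)  (4,7)  (4,10)  (8,11)  (12,13)  (12,15)  (15,16)  (25,26)
take (3,5); skip (4,7); take (8,11); take (12,13); skip (12,15); take (15,16); take (25,26).
Selected 5 classes.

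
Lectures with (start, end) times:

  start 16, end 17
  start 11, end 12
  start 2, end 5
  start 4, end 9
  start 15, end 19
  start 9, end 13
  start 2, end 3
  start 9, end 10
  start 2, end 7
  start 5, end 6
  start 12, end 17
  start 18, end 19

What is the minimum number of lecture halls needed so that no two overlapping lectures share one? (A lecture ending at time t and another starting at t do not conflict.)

Events (time:±→running): 2:+→1 2:+→2 2:+→3 … peak 3.

3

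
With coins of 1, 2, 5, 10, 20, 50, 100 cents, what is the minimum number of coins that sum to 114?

Use the largest denomination that fits, subtract, and repeat.
114 = 1×100 + 1×10 + 2×2
Total coins = 1 + 1 + 2 = 4

4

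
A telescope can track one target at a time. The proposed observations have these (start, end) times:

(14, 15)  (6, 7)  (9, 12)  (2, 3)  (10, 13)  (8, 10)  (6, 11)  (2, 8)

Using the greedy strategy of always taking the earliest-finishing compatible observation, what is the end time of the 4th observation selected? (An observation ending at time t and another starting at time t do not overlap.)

Sort by end time and greedily take each interval whose start is ≥ the last chosen end.
Sorted by end: (2,3)  (6,7)  (2,8)  (8,10)  (6,11)  (9,12)  (10,13)  (14,15)
take (2,3); take (6,7); take (8,10); take (10,13); take (14,15).
Selected: (2,3) (6,7) (8,10) (10,13) (14,15)

13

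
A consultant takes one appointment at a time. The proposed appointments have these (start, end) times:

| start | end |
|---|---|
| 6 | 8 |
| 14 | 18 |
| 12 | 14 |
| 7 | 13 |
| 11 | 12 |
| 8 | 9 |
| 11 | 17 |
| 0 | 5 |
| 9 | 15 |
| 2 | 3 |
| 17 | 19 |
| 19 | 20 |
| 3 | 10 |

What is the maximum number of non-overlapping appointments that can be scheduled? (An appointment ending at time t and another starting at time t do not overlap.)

7

Sort by end time and greedily take each interval whose start is ≥ the last chosen end.
By end time: (2,3), (0,5), (6,8), (8,9), (3,10), (11,12), (7,13), (12,14), (9,15), (11,17), (14,18), (17,19), (19,20).
Pick (2,3); next start ≥ 3 → (6,8); next start ≥ 8 → (8,9); next start ≥ 9 → (11,12); next start ≥ 12 → (12,14); next start ≥ 14 → (14,18); next start ≥ 18 → (19,20).
Selected 7 appointments.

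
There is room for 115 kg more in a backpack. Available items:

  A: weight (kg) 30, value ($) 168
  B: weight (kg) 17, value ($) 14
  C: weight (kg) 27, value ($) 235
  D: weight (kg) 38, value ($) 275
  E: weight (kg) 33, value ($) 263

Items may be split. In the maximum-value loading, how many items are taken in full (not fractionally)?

Greedy by value/weight ratio, highest first.
Ratios (sorted): C 8.70, E 7.97, D 7.24, A 5.60, B 0.82
take C (27 @ 235); take E (33 @ 263); take D (38 @ 275); take 17/30 of A → 95.20. Capacity used 115/115.
3 item(s) taken whole; one partial (take 17/30 of A).

3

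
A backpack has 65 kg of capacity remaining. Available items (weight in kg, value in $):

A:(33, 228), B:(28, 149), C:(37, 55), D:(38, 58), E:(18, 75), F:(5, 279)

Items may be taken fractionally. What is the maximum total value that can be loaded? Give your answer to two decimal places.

650.68

Sort by value per unit weight and fill in that order.
Ratios (sorted): F 55.80, A 6.91, B 5.32, E 4.17, D 1.53, C 1.49
take F (5 @ 279); take A (33 @ 228); take 27/28 of B → 143.68. Capacity used 65/65.
Total value = 650.68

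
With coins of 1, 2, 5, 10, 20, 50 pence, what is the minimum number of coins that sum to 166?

6

Greedy: take as many of the largest coin as possible, then repeat with the remainder.
166 = 3×50 + 1×10 + 1×5 + 1×1
Total coins = 3 + 1 + 1 + 1 = 6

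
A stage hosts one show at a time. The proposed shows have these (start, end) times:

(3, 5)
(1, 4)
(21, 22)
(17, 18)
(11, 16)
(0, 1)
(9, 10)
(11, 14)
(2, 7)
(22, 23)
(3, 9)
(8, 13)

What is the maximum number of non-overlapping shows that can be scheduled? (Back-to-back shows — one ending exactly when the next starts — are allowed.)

7

Sorted by end: (0,1)  (1,4)  (3,5)  (2,7)  (3,9)  (9,10)  (8,13)  (11,14)  (11,16)  (17,18)  (21,22)  (22,23)
take (0,1); take (1,4); take (9,10); skip (8,13); take (11,14); take (17,18); take (21,22); take (22,23).
Selected 7 shows.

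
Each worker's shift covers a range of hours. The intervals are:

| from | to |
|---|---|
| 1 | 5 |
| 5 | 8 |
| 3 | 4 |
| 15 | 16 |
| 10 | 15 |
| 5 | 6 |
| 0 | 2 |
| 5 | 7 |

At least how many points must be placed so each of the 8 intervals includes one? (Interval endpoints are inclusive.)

4

Sorted: [0,2] [3,4] [1,5] [5,6] [5,7] [5,8] [10,15] [15,16]
{[0,2]} hit by 2; {[3,4],[1,5]} hit by 4; {[5,6],[5,7],[5,8]} hit by 6; {[10,15],[15,16]} hit by 15.
Points: 2, 4, 6, 15 (4 total).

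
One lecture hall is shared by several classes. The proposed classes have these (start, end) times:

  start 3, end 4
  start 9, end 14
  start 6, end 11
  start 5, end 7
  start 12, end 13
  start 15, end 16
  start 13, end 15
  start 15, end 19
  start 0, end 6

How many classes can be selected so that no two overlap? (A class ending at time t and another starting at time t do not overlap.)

5

Greedy by earliest finish: after sorting by end time, pick each interval compatible with the last pick.
Sorted by end: (3,4)  (0,6)  (5,7)  (6,11)  (12,13)  (9,14)  (13,15)  (15,16)  (15,19)
take (3,4); take (5,7); take (12,13); skip (9,14); take (13,15); take (15,16); skip (15,19).
Selected 5 classes.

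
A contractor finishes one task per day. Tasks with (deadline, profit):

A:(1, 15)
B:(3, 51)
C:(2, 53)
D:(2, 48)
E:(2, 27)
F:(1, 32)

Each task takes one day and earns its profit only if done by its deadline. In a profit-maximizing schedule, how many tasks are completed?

3

Sort by profit descending; place each in the latest free slot ≤ its deadline.
By profit: C(d2,53), B(d3,51), D(d2,48), F(d1,32), E(d2,27), A(d1,15)
C→slot 2; B→slot 3; D→slot 1; F skipped; E skipped; A skipped.
3 of 6 scheduled.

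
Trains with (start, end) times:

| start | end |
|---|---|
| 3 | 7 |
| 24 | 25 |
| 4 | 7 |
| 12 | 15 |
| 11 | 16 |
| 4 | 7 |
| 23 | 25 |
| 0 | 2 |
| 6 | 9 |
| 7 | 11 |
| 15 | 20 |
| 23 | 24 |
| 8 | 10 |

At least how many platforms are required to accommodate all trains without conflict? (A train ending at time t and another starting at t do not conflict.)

4

The answer is the maximum number of intervals overlapping at any instant.
starts: [0, 3, 4, 4, 6, 7, 8, 11, 12, 15, 23, 23, 24]
ends:   [2, 7, 7, 7, 9, 10, 11, 15, 16, 20, 24, 25, 25]
s0→1 e2→0 s3→1 s4→2 s4→3 s6→4  — peak 4.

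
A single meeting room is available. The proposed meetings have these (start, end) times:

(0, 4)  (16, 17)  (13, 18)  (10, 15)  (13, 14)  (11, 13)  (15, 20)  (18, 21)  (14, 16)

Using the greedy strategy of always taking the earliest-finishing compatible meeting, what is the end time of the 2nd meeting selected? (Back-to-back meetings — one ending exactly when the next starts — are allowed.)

Order by finish time; keep every interval that doesn't clash with the previous kept one.
By end time: (0,4), (11,13), (13,14), (10,15), (14,16), (16,17), (13,18), (15,20), (18,21).
Pick (0,4); next start ≥ 4 → (11,13); next start ≥ 13 → (13,14); next start ≥ 14 → (14,16); next start ≥ 16 → (16,17); next start ≥ 17 → (18,21).
Selected: (0,4) (11,13) (13,14) (14,16) (16,17) (18,21)

13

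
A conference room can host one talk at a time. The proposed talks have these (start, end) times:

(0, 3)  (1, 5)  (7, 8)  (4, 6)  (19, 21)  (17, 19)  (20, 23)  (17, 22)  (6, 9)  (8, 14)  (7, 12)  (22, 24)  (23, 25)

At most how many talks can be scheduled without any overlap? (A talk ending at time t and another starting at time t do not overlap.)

7

Sorted by end: (0,3)  (1,5)  (4,6)  (7,8)  (6,9)  (7,12)  (8,14)  (17,19)  (19,21)  (17,22)  (20,23)  (22,24)  (23,25)
take (0,3); skip (1,5); take (4,6); take (7,8); skip (6,9); take (8,14); take (17,19); take (19,21); take (22,24).
Selected 7 talks.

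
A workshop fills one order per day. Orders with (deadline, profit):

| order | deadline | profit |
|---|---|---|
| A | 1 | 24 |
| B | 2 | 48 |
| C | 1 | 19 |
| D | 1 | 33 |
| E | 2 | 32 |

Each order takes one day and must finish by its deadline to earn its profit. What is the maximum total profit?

81

Take jobs in profit order; each goes to the latest open slot no later than its deadline.
Profit order: B=48 D=33 E=32 A=24 C=19
Assign: B→slot 2, D→slot 1, E skipped, A skipped, C skipped.
Slots: [1:D] [2:B]
Profit = 33 + 48 = 81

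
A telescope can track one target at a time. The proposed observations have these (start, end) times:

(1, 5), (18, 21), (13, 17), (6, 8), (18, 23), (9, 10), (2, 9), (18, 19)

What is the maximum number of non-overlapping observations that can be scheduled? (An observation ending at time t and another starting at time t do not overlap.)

By end time: (1,5), (6,8), (2,9), (9,10), (13,17), (18,19), (18,21), (18,23).
Pick (1,5); next start ≥ 5 → (6,8); next start ≥ 8 → (9,10); next start ≥ 10 → (13,17); next start ≥ 17 → (18,19).
Selected 5 observations.

5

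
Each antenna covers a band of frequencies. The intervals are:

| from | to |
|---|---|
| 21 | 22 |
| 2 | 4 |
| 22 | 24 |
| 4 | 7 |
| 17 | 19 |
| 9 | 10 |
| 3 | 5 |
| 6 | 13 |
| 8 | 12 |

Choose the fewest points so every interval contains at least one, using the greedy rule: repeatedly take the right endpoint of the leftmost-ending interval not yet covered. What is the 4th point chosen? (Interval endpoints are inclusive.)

22

Sorted: [2,4] [3,5] [4,7] [9,10] [8,12] [6,13] [17,19] [21,22] [22,24]
{[2,4],[3,5],[4,7]} hit by 4; {[9,10],[8,12],[6,13]} hit by 10; {[17,19]} hit by 19; {[21,22],[22,24]} hit by 22.
Points: 4, 10, 19, 22 (4 total).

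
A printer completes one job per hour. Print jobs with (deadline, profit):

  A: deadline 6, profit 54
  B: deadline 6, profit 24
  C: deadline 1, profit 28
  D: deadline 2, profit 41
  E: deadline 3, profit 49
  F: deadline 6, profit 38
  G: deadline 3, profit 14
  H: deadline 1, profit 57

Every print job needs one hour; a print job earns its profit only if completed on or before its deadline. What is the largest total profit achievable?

Profit order: H=57 A=54 E=49 D=41 F=38 C=28 B=24 G=14
Assign: H→slot 1, A→slot 6, E→slot 3, D→slot 2, F→slot 5, C skipped, B→slot 4, G skipped.
Slots: [1:H] [2:D] [3:E] [4:B] [5:F] [6:A]
Profit = 57 + 41 + 49 + 24 + 38 + 54 = 263

263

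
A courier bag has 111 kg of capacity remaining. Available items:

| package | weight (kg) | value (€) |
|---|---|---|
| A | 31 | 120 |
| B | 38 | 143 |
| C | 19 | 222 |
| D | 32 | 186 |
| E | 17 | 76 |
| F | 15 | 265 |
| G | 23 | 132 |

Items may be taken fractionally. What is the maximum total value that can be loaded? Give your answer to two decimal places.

900.35

Greedy by value/weight ratio, highest first.
Order: F (265/15=17.67) > C (222/19=11.68) > D (186/32=5.81) > G (132/23=5.74) > E (76/17=4.47) > A (120/31=3.87) > B (143/38=3.76)
Fill: take F (15 @ 265) → take C (19 @ 222) → take D (32 @ 186) → take G (23 @ 132) → take E (17 @ 76) → take 5/31 of A → 19.35; 111/111 used.
Total value = 900.35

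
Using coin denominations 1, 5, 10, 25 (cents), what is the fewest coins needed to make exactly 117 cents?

8

117 − 4×25→17 − 1×10→7 − 1×5→2 − 2×1→0
Total coins = 4 + 1 + 1 + 2 = 8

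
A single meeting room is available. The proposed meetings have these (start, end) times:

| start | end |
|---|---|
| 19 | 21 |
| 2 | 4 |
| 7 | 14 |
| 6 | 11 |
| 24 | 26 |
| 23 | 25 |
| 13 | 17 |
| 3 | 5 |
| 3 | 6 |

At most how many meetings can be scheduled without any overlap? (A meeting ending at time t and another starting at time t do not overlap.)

Order by finish time; keep every interval that doesn't clash with the previous kept one.
By end time: (2,4), (3,5), (3,6), (6,11), (7,14), (13,17), (19,21), (23,25), (24,26).
Pick (2,4); next start ≥ 4 → (6,11); next start ≥ 11 → (13,17); next start ≥ 17 → (19,21); next start ≥ 21 → (23,25).
Selected 5 meetings.

5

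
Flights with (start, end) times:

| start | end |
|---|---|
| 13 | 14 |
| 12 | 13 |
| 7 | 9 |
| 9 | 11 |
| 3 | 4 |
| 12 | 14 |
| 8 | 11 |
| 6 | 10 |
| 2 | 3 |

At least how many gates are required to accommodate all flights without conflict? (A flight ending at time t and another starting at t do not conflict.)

3

The answer is the maximum number of intervals overlapping at any instant.
starts: [2, 3, 6, 7, 8, 9, 12, 12, 13]
ends:   [3, 4, 9, 10, 11, 11, 13, 14, 14]
s2→1 e3→0 s3→1 e4→0 s6→1 s7→2 s8→3  — peak 3.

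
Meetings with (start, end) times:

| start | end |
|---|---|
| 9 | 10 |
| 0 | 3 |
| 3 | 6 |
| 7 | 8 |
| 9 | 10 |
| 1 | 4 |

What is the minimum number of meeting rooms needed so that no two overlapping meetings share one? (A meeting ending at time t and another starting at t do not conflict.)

2

The answer is the maximum number of intervals overlapping at any instant.
starts: [0, 1, 3, 7, 9, 9]
ends:   [3, 4, 6, 8, 10, 10]
s0→1 s1→2  — peak 2.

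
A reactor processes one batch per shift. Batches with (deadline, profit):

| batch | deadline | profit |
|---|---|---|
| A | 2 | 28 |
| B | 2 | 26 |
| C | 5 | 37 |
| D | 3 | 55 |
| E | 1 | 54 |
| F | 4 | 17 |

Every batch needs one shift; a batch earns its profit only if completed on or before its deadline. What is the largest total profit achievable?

Sort by profit descending; place each in the latest free slot ≤ its deadline.
By profit: D(d3,55), E(d1,54), C(d5,37), A(d2,28), B(d2,26), F(d4,17)
D→slot 3; E→slot 1; C→slot 5; A→slot 2; B skipped; F→slot 4.
Profit = 54 + 28 + 55 + 17 + 37 = 191

191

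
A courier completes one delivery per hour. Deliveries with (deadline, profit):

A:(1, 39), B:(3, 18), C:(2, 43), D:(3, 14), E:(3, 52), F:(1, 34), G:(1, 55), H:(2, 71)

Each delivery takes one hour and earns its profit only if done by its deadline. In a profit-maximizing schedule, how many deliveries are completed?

Sort by profit descending; place each in the latest free slot ≤ its deadline.
Profit order: H=71 G=55 E=52 C=43 A=39 F=34 B=18 D=14
Assign: H→slot 2, G→slot 1, E→slot 3, C skipped, A skipped, F skipped, B skipped, D skipped.
Slots: [1:G] [2:H] [3:E]
3 of 8 scheduled.

3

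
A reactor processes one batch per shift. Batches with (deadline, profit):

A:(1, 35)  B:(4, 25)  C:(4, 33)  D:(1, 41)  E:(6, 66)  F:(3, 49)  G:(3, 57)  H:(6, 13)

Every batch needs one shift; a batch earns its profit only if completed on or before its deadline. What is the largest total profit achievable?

Profit order: E=66 G=57 F=49 D=41 A=35 C=33 B=25 H=13
Assign: E→slot 6, G→slot 3, F→slot 2, D→slot 1, A skipped, C→slot 4, B skipped, H→slot 5.
Slots: [1:D] [2:F] [3:G] [4:C] [5:H] [6:E]
Profit = 41 + 49 + 57 + 33 + 13 + 66 = 259

259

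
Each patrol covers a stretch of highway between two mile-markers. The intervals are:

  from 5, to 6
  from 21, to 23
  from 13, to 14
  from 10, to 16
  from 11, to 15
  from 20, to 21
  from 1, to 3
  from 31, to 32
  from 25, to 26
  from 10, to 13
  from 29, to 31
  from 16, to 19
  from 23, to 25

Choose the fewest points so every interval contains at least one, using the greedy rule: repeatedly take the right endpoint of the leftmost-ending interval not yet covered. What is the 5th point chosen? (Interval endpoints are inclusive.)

Sorted: [1,3] [5,6] [10,13] [13,14] [11,15] [10,16] [16,19] [20,21] [21,23] [23,25] [25,26] [29,31] [31,32]
{[1,3]} hit by 3; {[5,6]} hit by 6; {[10,13],[13,14],[11,15],[10,16]} hit by 13; {[16,19]} hit by 19; {[20,21],[21,23]} hit by 21; {[23,25],[25,26]} hit by 25; {[29,31],[31,32]} hit by 31.
Points: 3, 6, 13, 19, 21, 25, 31 (7 total).

21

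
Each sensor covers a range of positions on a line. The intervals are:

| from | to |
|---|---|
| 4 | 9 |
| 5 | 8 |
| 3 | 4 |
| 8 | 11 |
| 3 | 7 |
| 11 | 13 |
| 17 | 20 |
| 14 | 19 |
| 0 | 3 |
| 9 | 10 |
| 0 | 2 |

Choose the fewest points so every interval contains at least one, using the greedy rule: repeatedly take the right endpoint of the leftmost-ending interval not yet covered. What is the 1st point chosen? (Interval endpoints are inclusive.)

Sorted: [0,2] [0,3] [3,4] [3,7] [5,8] [4,9] [9,10] [8,11] [11,13] [14,19] [17,20]
{[0,2],[0,3]} hit by 2; {[3,4],[3,7]} hit by 4; {[5,8],[4,9]} hit by 8; {[9,10],[8,11]} hit by 10; {[11,13]} hit by 13; {[14,19],[17,20]} hit by 19.
Points: 2, 4, 8, 10, 13, 19 (6 total).

2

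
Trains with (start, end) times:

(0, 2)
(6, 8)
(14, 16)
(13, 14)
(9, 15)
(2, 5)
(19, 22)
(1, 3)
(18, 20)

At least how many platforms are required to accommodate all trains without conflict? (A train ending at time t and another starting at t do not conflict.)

Events (time:±→running): 0:+→1 1:+→2 … peak 2.

2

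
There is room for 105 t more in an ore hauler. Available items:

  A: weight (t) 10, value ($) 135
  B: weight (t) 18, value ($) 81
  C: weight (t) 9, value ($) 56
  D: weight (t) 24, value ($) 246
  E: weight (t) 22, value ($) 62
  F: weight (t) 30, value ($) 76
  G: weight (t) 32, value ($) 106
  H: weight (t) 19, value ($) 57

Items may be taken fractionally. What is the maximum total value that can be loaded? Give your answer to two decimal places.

660.00

Greedy by value/weight ratio, highest first.
Order: A (135/10=13.50) > D (246/24=10.25) > C (56/9=6.22) > B (81/18=4.50) > G (106/32=3.31) > H (57/19=3.00) > E (62/22=2.82) > F (76/30=2.53)
Fill: take A (10 @ 135) → take D (24 @ 246) → take C (9 @ 56) → take B (18 @ 81) → take G (32 @ 106) → take 12/19 of H → 36.00; 105/105 used.
Total value = 660.00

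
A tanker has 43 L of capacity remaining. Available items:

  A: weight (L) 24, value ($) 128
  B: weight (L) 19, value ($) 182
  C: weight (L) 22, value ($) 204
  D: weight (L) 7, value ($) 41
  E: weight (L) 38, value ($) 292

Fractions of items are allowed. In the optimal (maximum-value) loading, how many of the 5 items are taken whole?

2

Greedy by value/weight ratio, highest first.
Order: B (182/19=9.58) > C (204/22=9.27) > E (292/38=7.68) > D (41/7=5.86) > A (128/24=5.33)
Fill: take B (19 @ 182) → take C (22 @ 204) → take 2/38 of E → 15.37; 43/43 used.
2 item(s) taken whole; one partial (take 2/38 of E).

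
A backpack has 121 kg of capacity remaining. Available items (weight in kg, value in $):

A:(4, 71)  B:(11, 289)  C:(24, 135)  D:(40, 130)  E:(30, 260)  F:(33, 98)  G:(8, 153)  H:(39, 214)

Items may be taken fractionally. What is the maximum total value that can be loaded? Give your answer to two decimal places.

Ratios (sorted): B 26.27, G 19.12, A 17.75, E 8.67, C 5.62, H 5.49, D 3.25, F 2.97
take B (11 @ 289); take G (8 @ 153); take A (4 @ 71); take E (30 @ 260); take C (24 @ 135); take H (39 @ 214); take 5/40 of D → 16.25. Capacity used 121/121.
Total value = 1138.25

1138.25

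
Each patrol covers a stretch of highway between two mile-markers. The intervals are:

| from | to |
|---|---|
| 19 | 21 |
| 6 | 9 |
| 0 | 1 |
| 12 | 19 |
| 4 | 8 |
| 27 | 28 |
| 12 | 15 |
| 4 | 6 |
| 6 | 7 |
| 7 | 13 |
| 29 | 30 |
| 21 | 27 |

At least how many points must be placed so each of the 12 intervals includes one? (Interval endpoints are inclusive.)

6

Process intervals by earliest right end; each time one isn't hit yet, stab at its right endpoint.
By right end: [0,1]  [4,6]  [6,7]  [4,8]  [6,9]  [7,13]  [12,15]  [12,19]  [19,21]  [21,27]  [27,28]  [29,30]
[0,1] uncovered → point at 1; [4,6] uncovered → point at 6; [7,13] uncovered → point at 13; [19,21] uncovered → point at 21; [27,28] uncovered → point at 28; [29,30] uncovered → point at 30.
Points: 1, 6, 13, 21, 28, 30 (6 total).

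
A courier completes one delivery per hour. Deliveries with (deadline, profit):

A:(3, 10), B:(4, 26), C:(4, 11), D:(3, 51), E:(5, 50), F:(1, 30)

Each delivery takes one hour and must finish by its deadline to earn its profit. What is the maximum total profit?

Sort by profit descending; place each in the latest free slot ≤ its deadline.
Profit order: D=51 E=50 F=30 B=26 C=11 A=10
Assign: D→slot 3, E→slot 5, F→slot 1, B→slot 4, C→slot 2, A skipped.
Slots: [1:F] [2:C] [3:D] [4:B] [5:E]
Profit = 30 + 11 + 51 + 26 + 50 = 168

168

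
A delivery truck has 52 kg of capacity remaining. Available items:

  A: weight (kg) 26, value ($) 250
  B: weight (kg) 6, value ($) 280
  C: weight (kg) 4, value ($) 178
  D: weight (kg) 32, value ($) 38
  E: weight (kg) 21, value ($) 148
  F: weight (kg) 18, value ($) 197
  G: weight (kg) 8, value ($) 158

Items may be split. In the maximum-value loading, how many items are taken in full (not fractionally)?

Ratios (sorted): B 46.67, C 44.50, G 19.75, F 10.94, A 9.62, E 7.05, D 1.19
take B (6 @ 280); take C (4 @ 178); take G (8 @ 158); take F (18 @ 197); take 16/26 of A → 153.85. Capacity used 52/52.
4 item(s) taken whole; one partial (take 16/26 of A).

4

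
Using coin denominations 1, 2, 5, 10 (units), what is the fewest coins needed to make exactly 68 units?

9

Use the largest denomination that fits, subtract, and repeat.
68 − 6×10→8 − 1×5→3 − 1×2→1 − 1×1→0
Total coins = 6 + 1 + 1 + 1 = 9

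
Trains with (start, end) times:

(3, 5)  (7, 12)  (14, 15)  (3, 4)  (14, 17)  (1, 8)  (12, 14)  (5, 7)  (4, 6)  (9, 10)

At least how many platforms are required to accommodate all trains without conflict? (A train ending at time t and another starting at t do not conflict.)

3

The answer is the maximum number of intervals overlapping at any instant.
Events (time:±→running): 1:+→1 3:+→2 3:+→3 … peak 3.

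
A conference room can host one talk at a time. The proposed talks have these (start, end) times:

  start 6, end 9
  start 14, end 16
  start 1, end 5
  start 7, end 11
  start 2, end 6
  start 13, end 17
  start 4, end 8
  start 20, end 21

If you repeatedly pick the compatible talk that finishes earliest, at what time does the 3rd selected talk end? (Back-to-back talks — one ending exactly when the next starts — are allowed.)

Sorted by end: (1,5)  (2,6)  (4,8)  (6,9)  (7,11)  (14,16)  (13,17)  (20,21)
take (1,5); take (6,9); skip (7,11); take (14,16); take (20,21).
Selected: (1,5) (6,9) (14,16) (20,21)

16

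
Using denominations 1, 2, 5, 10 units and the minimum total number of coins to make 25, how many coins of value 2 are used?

25 − 2×10→5 − 1×5→0
Count of 2: 0

0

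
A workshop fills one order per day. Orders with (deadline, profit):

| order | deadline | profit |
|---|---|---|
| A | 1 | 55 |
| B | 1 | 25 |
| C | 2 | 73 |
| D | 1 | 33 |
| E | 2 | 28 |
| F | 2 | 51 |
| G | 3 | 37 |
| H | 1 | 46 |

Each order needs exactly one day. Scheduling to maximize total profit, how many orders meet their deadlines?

By profit: C(d2,73), A(d1,55), F(d2,51), H(d1,46), G(d3,37), D(d1,33), E(d2,28), B(d1,25)
C→slot 2; A→slot 1; F skipped; H skipped; G→slot 3; D skipped; E skipped; B skipped.
3 of 8 scheduled.

3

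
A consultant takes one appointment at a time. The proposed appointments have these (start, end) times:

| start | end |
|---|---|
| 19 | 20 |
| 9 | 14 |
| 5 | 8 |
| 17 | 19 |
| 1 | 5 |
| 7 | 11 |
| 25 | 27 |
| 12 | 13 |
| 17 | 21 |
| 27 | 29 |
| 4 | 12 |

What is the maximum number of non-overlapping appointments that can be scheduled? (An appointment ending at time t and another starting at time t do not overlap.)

Order by finish time; keep every interval that doesn't clash with the previous kept one.
Sorted by end: (1,5)  (5,8)  (7,11)  (4,12)  (12,13)  (9,14)  (17,19)  (19,20)  (17,21)  (25,27)  (27,29)
take (1,5); take (5,8); take (12,13); take (17,19); take (19,20); take (25,27); take (27,29).
Selected 7 appointments.

7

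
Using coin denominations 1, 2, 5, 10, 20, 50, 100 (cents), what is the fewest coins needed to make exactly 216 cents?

216 = 2×100 + 1×10 + 1×5 + 1×1
Total coins = 2 + 1 + 1 + 1 = 5

5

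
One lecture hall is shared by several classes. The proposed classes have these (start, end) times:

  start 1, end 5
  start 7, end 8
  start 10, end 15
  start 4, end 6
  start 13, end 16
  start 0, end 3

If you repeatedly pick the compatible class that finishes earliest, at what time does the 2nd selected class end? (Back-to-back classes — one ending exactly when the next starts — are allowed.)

Sort by end time and greedily take each interval whose start is ≥ the last chosen end.
Sorted by end: (0,3)  (1,5)  (4,6)  (7,8)  (10,15)  (13,16)
take (0,3); take (4,6); take (7,8); take (10,15).
Selected: (0,3) (4,6) (7,8) (10,15)

6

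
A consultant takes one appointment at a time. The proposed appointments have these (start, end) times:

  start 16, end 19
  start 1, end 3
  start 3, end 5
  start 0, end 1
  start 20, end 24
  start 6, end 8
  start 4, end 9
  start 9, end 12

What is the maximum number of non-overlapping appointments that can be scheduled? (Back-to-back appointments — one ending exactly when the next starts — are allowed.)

Greedy by earliest finish: after sorting by end time, pick each interval compatible with the last pick.
Sorted by end: (0,1)  (1,3)  (3,5)  (6,8)  (4,9)  (9,12)  (16,19)  (20,24)
take (0,1); take (1,3); take (3,5); take (6,8); skip (4,9); take (9,12); take (16,19); take (20,24).
Selected 7 appointments.

7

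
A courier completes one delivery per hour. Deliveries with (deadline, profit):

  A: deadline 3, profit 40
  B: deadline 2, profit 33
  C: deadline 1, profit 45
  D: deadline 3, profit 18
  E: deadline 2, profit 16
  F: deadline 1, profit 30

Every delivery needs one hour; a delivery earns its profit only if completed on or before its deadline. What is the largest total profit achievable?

118

Take jobs in profit order; each goes to the latest open slot no later than its deadline.
Profit order: C=45 A=40 B=33 F=30 D=18 E=16
Assign: C→slot 1, A→slot 3, B→slot 2, F skipped, D skipped, E skipped.
Slots: [1:C] [2:B] [3:A]
Profit = 45 + 33 + 40 = 118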